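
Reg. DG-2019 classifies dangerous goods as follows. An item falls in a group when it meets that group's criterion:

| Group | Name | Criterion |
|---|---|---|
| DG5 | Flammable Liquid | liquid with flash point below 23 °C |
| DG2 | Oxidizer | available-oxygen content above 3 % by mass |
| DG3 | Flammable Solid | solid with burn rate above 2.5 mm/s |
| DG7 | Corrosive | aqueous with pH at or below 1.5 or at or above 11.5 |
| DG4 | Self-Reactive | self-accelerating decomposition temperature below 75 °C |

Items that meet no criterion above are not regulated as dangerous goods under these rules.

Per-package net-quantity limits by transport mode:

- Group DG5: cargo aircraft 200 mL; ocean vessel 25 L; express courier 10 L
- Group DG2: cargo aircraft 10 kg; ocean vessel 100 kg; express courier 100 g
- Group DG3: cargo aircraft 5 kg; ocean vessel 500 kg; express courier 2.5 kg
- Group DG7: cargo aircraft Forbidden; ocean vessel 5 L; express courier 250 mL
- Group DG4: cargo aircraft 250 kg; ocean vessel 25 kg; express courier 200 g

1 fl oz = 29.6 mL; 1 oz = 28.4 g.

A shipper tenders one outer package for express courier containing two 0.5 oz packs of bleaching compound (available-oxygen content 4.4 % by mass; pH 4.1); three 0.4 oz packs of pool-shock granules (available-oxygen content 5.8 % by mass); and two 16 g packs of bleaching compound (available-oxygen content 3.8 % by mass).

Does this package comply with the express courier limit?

Yes

Bleaching compound: available-oxygen content 4.4 % by mass > 3 % by mass → Group DG2 (Oxidizer).
Available-oxygen content 5.8 % by mass meets the Group DG2 criterion (Oxidizer), so the pool-shock granules are Group DG2.
The bleaching compound has available-oxygen content 3.8 % by mass, which is > 3 % by mass, so it is Group DG2 (Oxidizer).
Total Group DG2: (two 0.5 oz packs = 28.4 g) + (three 0.4 oz packs = 34.08 g) + (two 16 g packs = 32 g) = 94.48 g.
94.48 g is within the express courier limit of 100 g for Group DG2.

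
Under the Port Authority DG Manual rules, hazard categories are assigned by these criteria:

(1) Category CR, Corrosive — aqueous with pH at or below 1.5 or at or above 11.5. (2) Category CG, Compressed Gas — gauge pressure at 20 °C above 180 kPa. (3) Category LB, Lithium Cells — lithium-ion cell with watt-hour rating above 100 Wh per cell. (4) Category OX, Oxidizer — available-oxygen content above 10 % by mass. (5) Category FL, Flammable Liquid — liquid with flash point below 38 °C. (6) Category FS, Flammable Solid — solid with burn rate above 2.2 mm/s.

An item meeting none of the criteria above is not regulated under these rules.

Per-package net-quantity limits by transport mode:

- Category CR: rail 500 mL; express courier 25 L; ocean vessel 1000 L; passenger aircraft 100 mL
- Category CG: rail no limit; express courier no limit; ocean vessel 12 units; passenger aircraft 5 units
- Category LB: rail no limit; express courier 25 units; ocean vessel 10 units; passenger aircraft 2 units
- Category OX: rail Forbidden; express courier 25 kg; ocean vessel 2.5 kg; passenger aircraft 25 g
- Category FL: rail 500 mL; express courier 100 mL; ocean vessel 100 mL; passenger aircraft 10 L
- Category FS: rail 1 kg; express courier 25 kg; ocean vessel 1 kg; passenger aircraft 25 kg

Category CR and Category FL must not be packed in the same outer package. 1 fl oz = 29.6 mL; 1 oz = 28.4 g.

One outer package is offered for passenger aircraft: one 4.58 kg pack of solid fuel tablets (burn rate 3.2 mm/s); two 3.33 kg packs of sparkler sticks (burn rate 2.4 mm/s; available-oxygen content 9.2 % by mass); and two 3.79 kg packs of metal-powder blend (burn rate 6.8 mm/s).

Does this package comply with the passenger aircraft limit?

Yes

The solid fuel tablets have burn rate 3.2 mm/s, which is > 2.2 mm/s, so they are Category FS (Flammable Solid).
Burn rate 2.4 mm/s meets the Category FS criterion (Flammable Solid), so the sparkler sticks are Category FS.
Burn rate 6.8 mm/s meets the Category FS criterion (Flammable Solid), so the metal-powder blend is Category FS.
Category FS net quantity: 4.58 kg + (two 3.33 kg packs = 6.66 kg) + (two 3.79 kg packs = 7.58 kg) = 18.82 kg.
That is within the Category FS passenger aircraft limit of 25 kg.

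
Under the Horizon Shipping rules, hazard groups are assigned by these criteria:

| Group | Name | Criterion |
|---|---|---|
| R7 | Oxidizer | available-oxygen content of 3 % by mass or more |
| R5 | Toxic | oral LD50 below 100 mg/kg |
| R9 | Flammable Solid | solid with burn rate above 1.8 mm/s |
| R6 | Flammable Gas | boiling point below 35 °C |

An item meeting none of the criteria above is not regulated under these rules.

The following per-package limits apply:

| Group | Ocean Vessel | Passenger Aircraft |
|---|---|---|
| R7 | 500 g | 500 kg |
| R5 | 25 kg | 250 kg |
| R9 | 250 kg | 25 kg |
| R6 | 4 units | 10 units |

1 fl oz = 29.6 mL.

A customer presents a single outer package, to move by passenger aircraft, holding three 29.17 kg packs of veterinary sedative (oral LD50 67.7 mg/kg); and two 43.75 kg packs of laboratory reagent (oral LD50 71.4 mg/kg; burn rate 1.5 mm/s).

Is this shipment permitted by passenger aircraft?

Yes

The veterinary sedative has oral LD50 67.7 mg/kg, which is < 100 mg/kg, so it is Group R5 (Toxic).
With oral LD50 71.4 mg/kg (< 100 mg/kg), the laboratory reagent falls in Group R5.
Total Group R5: (three 29.17 kg packs = 87.51 kg) + (two 43.75 kg packs = 87.5 kg) = 175.01 kg.
175.01 kg ≤ 250 kg (passenger aircraft limit, Group R5) — within limit.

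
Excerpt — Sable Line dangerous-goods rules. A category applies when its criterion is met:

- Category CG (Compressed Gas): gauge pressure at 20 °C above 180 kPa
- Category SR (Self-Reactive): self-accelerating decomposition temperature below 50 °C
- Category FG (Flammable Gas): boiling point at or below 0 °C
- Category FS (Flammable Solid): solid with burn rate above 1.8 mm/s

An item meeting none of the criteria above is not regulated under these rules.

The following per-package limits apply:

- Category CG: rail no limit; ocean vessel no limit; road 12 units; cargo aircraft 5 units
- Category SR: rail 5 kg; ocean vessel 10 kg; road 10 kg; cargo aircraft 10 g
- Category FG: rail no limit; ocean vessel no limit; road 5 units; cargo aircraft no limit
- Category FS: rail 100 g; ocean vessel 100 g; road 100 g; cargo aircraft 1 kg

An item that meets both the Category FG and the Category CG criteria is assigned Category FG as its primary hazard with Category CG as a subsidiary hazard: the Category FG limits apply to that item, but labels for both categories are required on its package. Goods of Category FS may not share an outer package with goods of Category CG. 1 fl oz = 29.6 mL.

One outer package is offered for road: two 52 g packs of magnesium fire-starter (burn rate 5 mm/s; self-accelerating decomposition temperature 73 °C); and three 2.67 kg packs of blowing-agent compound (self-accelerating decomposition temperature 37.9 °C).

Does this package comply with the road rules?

No

Burn rate 5 mm/s meets the Category FS criterion (Flammable Solid), so the magnesium fire-starter is Category FS.
Blowing-agent compound: self-accelerating decomposition temperature 37.9 °C < 50 °C → Category SR (Self-Reactive).
Category FS quantity: two 52 g packs = 104 g.
104 g exceeds the road limit of 100 g for Category FS.
Category SR quantity: three 2.67 kg packs = 8.01 kg.
8.01 kg is within the road limit of 10 kg for Category SR.
The segregation rule (Category FS with Category CG) does not apply to Category FS with Category SR.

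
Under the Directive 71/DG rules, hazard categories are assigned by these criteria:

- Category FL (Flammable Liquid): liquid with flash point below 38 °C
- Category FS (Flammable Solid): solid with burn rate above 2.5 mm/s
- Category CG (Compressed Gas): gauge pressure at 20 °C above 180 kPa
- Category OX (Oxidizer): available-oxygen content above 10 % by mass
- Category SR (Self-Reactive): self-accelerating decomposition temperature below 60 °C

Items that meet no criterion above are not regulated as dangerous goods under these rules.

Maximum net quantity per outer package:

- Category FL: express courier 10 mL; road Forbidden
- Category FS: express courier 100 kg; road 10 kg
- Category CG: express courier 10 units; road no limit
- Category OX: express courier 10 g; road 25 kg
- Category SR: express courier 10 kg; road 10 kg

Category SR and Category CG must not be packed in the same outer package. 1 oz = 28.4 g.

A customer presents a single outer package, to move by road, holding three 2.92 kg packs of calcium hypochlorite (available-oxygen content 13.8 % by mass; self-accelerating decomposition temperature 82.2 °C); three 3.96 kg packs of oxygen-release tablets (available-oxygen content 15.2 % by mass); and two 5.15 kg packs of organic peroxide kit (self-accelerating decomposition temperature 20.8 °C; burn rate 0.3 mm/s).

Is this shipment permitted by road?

Available-oxygen content 13.8 % by mass meets the Category OX criterion (Oxidizer), so the calcium hypochlorite is Category OX.
With available-oxygen content 15.2 % by mass (> 10 % by mass), the oxygen-release tablets fall in Category OX.
Organic peroxide kit: self-accelerating decomposition temperature 20.8 °C < 60 °C → Category SR (Self-Reactive).
Category SR quantity: two 5.15 kg packs = 10.3 kg.
That exceeds the Category SR road limit of 10 kg.
Total Category OX: (three 2.92 kg packs = 8.76 kg) + (three 3.96 kg packs = 11.88 kg) = 20.64 kg.
20.64 kg is within the road limit of 25 kg for Category OX.
The segregation rule (Category SR with Category CG) does not apply to Category SR with Category OX.

No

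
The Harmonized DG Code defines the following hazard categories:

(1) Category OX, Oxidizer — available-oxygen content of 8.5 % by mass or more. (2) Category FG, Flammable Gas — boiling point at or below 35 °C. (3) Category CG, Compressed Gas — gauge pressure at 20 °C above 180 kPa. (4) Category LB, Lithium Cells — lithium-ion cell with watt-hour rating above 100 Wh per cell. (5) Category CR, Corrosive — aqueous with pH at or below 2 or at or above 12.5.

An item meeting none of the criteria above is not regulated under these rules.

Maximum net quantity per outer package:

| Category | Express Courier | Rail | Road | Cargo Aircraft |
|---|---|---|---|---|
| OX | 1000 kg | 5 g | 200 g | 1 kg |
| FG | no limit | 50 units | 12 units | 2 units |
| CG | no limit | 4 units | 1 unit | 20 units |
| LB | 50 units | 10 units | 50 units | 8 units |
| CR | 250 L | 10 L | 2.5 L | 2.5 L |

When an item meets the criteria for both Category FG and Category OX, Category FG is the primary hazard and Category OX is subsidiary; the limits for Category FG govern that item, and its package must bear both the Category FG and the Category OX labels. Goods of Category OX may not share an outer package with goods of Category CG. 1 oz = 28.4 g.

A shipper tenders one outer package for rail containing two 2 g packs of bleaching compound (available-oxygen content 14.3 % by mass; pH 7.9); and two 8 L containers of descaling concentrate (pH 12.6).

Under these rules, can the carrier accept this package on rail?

No

Available-oxygen content 14.3 % by mass meets the Category OX criterion (Oxidizer), so the bleaching compound is Category OX.
pH 12.6 meets the Category CR criterion (Corrosive), so the descaling concentrate is Category CR.
Category CR quantity: two 8 L containers = 16 L.
That exceeds the Category CR rail limit of 10 L.
Category OX quantity: two 2 g packs = 4 g.
4 g ≤ 5 g (rail limit, Category OX) — within limit.
The segregation rule (Category OX with Category CG) does not apply to Category CR with Category OX.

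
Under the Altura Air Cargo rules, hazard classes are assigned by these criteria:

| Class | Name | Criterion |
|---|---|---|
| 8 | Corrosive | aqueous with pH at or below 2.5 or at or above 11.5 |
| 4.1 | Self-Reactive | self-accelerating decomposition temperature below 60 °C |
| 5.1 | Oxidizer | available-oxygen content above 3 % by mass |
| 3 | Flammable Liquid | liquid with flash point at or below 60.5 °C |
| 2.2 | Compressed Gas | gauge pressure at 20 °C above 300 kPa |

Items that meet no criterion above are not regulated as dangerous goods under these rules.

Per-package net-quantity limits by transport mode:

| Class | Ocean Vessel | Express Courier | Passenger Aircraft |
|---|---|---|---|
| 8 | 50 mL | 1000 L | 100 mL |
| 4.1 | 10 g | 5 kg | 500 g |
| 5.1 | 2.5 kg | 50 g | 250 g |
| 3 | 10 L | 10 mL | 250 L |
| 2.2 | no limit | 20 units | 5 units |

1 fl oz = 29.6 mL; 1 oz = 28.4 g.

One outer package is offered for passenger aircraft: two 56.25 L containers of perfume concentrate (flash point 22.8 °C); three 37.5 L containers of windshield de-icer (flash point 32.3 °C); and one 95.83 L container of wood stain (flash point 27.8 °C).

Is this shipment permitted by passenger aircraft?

No

With flash point 22.8 °C (≤ 60.5 °C), the perfume concentrate falls in Class 3.
With flash point 32.3 °C (≤ 60.5 °C), the windshield de-icer falls in Class 3.
The wood stain has flash point 27.8 °C, which is ≤ 60.5 °C, so it is Class 3 (Flammable Liquid).
Class 3 net quantity: (two 56.25 L containers = 112.5 L) + (three 37.5 L containers = 112.5 L) + 95.83 L = 320.83 L.
320.83 L > 250 L (passenger aircraft limit, Class 3) — over the limit.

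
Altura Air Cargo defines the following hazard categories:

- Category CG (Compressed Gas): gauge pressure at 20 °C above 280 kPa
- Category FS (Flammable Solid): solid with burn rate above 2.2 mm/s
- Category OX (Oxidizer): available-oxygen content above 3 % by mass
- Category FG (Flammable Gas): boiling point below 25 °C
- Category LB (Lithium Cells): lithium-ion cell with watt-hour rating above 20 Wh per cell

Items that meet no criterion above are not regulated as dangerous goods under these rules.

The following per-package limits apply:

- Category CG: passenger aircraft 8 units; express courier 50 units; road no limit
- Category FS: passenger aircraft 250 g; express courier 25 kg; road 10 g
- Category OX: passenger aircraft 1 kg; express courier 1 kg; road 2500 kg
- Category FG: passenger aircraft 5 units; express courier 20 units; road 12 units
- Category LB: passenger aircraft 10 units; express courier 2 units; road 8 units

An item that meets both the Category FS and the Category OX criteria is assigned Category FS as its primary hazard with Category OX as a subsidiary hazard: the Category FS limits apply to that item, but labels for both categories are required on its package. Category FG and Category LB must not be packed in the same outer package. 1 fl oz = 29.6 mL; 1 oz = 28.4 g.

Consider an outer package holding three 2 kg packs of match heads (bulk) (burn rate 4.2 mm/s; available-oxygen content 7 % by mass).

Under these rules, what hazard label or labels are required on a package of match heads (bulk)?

Burn rate 4.2 mm/s meets the Category FS criterion (Flammable Solid), so the match heads (bulk) are Category FS.
Available-oxygen content 7 % by mass meets the Category OX criterion (Oxidizer), so the match heads (bulk) are Category OX.
By the precedence rule Category FS is primary and Category OX is subsidiary, and that rule requires both labels on the package.

Category FS and OX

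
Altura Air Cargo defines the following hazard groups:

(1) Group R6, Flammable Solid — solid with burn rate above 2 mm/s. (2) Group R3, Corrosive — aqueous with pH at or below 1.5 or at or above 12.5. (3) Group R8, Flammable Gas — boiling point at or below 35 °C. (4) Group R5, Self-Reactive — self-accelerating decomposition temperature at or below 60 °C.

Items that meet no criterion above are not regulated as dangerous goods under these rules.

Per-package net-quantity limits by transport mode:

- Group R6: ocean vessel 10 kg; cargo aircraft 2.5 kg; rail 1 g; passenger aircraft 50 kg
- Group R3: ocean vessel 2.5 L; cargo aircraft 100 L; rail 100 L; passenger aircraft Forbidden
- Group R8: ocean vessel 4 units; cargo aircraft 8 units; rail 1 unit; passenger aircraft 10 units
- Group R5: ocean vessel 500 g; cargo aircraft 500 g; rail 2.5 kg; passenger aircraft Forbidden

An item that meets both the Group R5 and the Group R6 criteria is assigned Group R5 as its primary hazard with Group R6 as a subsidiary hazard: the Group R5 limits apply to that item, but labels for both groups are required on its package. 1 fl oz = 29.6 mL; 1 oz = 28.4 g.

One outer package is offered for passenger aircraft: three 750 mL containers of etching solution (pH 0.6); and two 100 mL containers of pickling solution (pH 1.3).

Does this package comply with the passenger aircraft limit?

No

With pH 0.6 (≤ 1.5), the etching solution falls in Group R3.
Pickling solution: pH 1.3 ≤ 1.5 → Group R3 (Corrosive).
Total Group R3: (three 750 mL containers = 2.25 L) + (two 100 mL containers = 200 mL) = 2.45 L.
Group R3 is Forbidden by passenger aircraft.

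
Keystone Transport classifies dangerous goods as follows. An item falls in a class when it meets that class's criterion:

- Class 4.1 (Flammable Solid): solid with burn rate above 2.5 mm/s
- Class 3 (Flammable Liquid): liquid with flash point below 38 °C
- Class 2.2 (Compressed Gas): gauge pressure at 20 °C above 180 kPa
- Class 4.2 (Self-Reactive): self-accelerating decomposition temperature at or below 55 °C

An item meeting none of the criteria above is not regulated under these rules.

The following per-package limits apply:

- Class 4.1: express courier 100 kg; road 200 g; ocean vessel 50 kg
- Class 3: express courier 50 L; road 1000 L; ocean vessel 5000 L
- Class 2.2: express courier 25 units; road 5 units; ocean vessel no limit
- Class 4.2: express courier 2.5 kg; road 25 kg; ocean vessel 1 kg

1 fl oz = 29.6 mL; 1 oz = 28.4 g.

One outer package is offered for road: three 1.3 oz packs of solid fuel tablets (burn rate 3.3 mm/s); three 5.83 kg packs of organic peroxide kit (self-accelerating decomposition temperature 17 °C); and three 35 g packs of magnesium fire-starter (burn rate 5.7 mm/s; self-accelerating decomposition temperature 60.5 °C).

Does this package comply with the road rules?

No

With burn rate 3.3 mm/s (> 2.5 mm/s), the solid fuel tablets fall in Class 4.1.
With self-accelerating decomposition temperature 17 °C (≤ 55 °C), the organic peroxide kit falls in Class 4.2.
The magnesium fire-starter has burn rate 5.7 mm/s, which is > 2.5 mm/s, so it is Class 4.1 (Flammable Solid).
Class 4.2 quantity: three 5.83 kg packs = 17.49 kg.
17.49 kg ≤ 25 kg (road limit, Class 4.2) — within limit.
Total Class 4.1: (three 1.3 oz packs = 110.76 g) + (three 35 g packs = 105 g) = 215.76 g.
215.76 g > 200 g (road limit, Class 4.1) — over the limit.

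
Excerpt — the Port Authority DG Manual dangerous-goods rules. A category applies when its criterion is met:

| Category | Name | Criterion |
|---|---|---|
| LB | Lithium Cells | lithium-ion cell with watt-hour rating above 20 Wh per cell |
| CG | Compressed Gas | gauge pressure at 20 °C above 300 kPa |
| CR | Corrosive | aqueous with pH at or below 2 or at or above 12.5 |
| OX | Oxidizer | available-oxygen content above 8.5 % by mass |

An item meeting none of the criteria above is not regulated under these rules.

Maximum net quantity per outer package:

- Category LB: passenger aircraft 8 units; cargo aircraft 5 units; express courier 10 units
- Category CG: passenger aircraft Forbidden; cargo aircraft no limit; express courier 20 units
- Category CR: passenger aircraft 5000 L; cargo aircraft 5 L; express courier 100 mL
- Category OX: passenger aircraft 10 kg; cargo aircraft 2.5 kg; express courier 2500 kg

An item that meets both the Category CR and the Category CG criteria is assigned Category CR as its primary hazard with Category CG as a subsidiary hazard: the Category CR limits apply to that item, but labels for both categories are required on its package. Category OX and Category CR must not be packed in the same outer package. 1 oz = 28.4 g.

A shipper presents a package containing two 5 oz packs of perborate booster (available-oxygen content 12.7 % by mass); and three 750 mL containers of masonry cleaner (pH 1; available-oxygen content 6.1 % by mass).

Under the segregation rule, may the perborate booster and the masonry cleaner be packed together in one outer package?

No

Perborate booster: available-oxygen content 12.7 % by mass > 8.5 % by mass → Category OX (Oxidizer).
The masonry cleaner has pH 1, which is ≤ 2, so it is Category CR (Corrosive).
Category OX and Category CR may not share an outer package.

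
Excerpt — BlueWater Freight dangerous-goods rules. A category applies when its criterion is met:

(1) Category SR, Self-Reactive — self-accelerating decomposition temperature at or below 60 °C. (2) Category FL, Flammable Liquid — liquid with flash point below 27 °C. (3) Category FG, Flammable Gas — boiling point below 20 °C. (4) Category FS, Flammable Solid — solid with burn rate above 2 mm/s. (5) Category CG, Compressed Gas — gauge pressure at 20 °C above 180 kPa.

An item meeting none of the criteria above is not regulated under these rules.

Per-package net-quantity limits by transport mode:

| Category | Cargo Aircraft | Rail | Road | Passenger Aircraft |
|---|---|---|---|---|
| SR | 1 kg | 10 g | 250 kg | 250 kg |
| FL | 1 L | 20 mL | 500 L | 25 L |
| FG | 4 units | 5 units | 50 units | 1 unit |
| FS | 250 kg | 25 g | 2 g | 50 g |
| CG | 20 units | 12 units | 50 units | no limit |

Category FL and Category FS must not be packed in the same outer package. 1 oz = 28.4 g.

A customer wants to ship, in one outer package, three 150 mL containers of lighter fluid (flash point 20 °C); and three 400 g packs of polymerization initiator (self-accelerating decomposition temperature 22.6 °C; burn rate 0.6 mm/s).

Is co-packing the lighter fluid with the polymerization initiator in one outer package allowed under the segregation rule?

Lighter fluid: flash point 20 °C < 27 °C → Category FL (Flammable Liquid).
Self-accelerating decomposition temperature 22.6 °C meets the Category SR criterion (Self-Reactive), so the polymerization initiator is Category SR.
No segregation rule bars Category FL with Category SR.

Yes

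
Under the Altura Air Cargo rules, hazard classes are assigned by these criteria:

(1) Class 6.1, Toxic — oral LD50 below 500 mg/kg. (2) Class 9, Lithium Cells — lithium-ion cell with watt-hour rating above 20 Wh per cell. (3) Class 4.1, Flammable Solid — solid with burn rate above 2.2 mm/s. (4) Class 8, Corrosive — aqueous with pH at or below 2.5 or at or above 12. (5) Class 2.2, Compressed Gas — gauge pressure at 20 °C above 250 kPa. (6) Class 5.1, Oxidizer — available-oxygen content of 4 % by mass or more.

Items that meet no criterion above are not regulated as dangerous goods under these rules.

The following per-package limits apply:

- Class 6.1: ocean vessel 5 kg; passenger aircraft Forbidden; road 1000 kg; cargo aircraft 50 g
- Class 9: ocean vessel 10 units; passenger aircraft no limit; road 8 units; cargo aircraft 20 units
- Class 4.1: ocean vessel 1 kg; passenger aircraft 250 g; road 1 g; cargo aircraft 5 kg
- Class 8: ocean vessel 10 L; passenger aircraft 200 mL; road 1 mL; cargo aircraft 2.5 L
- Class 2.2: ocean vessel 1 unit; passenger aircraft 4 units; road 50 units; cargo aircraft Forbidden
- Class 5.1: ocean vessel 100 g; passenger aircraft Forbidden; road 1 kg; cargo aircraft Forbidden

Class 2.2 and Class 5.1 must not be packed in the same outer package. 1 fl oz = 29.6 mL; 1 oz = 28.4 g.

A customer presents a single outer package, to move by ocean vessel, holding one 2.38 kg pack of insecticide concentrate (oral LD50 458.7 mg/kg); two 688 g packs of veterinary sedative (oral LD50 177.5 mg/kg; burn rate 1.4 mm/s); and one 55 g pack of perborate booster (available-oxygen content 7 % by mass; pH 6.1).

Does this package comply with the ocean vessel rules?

Oral LD50 458.7 mg/kg meets the Class 6.1 criterion (Toxic), so the insecticide concentrate is Class 6.1.
The veterinary sedative has oral LD50 177.5 mg/kg, which is < 500 mg/kg, so it is Class 6.1 (Toxic).
Perborate booster: available-oxygen content 7 % by mass ≥ 4 % by mass → Class 5.1 (Oxidizer).
Class 6.1 net quantity: 2.38 kg + (two 688 g packs = 1.376 kg) = 3.756 kg.
3.756 kg is within the ocean vessel limit of 5 kg for Class 6.1.
Class 5.1 quantity: 55 g.
55 g is within the ocean vessel limit of 100 g for Class 5.1.
The segregation rule (Class 2.2 with Class 5.1) does not apply to Class 6.1 with Class 5.1.
Every hazard class is within its ocean vessel limit and no segregation rule is violated.

Yes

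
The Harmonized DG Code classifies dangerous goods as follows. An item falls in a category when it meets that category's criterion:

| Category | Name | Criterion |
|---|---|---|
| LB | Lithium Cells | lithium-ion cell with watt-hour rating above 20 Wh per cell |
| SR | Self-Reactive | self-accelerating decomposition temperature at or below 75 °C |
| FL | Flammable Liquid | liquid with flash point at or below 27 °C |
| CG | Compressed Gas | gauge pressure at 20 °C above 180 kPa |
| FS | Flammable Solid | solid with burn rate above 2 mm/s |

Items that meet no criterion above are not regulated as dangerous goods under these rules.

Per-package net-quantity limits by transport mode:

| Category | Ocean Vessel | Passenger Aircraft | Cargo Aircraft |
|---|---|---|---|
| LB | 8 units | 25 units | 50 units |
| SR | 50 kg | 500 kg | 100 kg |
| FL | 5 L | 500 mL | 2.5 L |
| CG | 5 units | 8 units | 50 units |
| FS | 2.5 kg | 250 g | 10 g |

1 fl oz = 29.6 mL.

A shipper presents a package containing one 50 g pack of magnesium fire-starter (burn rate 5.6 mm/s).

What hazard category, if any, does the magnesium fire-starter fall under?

Category FS

Burn rate 5.6 mm/s meets the Category FS criterion (Flammable Solid), so the magnesium fire-starter is Category FS.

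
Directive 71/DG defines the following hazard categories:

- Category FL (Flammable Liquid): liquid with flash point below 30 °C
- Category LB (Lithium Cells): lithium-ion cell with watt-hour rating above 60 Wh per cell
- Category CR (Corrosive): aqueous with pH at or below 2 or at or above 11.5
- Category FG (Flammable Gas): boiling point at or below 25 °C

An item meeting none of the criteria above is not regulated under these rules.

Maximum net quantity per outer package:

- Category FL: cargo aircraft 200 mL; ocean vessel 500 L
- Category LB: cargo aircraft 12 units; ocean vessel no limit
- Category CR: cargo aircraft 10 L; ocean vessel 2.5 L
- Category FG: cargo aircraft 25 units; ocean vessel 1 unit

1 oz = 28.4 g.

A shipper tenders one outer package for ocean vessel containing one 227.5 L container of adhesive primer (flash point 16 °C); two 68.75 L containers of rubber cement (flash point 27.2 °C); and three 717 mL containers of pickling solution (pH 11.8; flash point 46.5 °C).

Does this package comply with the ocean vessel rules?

Yes

The adhesive primer has flash point 16 °C, which is < 30 °C, so it is Category FL (Flammable Liquid).
Flash point 27.2 °C meets the Category FL criterion (Flammable Liquid), so the rubber cement is Category FL.
With pH 11.8 (≥ 11.5), the pickling solution falls in Category CR.
Total Category FL: 227.5 L + (two 68.75 L containers = 137.5 L) = 365 L.
365 L ≤ 500 L (ocean vessel limit, Category FL) — within limit.
Category CR quantity: three 717 mL containers = 2.151 L.
2.151 L is within the ocean vessel limit of 2.5 L for Category CR.
Every hazard category is within its ocean vessel limit and no segregation rule is violated.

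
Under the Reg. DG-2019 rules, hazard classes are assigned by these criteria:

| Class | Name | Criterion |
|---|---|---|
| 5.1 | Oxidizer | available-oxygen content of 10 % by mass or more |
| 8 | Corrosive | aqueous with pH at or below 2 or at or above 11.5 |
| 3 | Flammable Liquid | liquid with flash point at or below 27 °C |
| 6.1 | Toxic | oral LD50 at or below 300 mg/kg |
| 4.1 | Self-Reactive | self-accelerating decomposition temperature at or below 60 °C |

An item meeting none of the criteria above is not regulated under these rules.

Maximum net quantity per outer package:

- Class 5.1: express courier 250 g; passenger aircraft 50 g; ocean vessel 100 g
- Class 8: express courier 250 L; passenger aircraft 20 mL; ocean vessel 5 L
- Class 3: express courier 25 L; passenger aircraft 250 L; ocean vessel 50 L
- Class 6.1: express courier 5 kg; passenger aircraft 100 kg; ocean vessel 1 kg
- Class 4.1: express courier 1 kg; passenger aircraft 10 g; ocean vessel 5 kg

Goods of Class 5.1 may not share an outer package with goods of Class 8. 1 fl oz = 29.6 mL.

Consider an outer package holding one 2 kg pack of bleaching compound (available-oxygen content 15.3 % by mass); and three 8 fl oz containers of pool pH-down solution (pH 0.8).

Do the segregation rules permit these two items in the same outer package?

Bleaching compound: available-oxygen content 15.3 % by mass ≥ 10 % by mass → Class 5.1 (Oxidizer).
The pool pH-down solution has pH 0.8, which is ≤ 2, so it is Class 8 (Corrosive).
Class 5.1 and Class 8 may not share an outer package.

No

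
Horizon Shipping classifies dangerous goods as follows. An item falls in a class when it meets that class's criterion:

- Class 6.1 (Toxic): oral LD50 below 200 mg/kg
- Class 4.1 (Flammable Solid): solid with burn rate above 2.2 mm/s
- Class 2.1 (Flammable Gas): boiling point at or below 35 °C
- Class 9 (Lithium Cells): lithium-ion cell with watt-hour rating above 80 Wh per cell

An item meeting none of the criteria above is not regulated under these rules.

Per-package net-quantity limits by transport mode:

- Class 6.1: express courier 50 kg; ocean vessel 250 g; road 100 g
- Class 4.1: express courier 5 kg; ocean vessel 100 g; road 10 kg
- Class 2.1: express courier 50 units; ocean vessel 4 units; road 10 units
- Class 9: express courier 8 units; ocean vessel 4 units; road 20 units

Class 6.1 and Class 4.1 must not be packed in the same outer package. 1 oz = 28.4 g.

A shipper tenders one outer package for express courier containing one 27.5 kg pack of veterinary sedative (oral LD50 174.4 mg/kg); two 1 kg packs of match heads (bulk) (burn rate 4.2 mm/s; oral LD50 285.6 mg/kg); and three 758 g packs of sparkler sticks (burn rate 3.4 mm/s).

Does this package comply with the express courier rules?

With oral LD50 174.4 mg/kg (< 200 mg/kg), the veterinary sedative falls in Class 6.1.
The match heads (bulk) have burn rate 4.2 mm/s, which is > 2.2 mm/s, so they are Class 4.1 (Flammable Solid).
Burn rate 3.4 mm/s meets the Class 4.1 criterion (Flammable Solid), so the sparkler sticks are Class 4.1.
Class 6.1 quantity: 27.5 kg.
27.5 kg is within the express courier limit of 50 kg for Class 6.1.
Class 4.1 net quantity: (two 1 kg packs = 2 kg) + (three 758 g packs = 2.274 kg) = 4.274 kg.
4.274 kg ≤ 5 kg (express courier limit, Class 4.1) — within limit.
Class 6.1 and Class 4.1 may not share an outer package.

No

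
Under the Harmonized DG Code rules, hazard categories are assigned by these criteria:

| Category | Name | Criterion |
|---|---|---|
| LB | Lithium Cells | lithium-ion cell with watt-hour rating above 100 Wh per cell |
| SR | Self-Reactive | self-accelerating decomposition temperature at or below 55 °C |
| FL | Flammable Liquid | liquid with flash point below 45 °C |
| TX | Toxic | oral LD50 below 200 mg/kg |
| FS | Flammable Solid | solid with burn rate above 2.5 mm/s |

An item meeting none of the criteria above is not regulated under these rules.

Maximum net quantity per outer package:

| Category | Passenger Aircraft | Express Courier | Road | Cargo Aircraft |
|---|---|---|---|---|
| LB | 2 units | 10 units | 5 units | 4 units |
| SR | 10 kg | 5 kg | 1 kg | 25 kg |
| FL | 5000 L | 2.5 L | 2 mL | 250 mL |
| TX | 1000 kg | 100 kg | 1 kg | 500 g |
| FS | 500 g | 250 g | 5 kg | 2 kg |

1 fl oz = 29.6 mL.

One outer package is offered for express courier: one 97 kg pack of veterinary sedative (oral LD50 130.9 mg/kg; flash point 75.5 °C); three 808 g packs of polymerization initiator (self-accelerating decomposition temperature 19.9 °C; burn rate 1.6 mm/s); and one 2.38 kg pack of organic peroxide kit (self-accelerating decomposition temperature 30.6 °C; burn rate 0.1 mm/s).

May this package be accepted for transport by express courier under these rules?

Yes

Oral LD50 130.9 mg/kg meets the Category TX criterion (Toxic), so the veterinary sedative is Category TX.
Self-accelerating decomposition temperature 19.9 °C meets the Category SR criterion (Self-Reactive), so the polymerization initiator is Category SR.
Self-accelerating decomposition temperature 30.6 °C meets the Category SR criterion (Self-Reactive), so the organic peroxide kit is Category SR.
Category TX quantity: 97 kg.
97 kg ≤ 100 kg (express courier limit, Category TX) — within limit.
Total Category SR: (three 808 g packs = 2.424 kg) + 2.38 kg = 4.804 kg.
4.804 kg ≤ 5 kg (express courier limit, Category SR) — within limit.
Every hazard category is within its express courier limit and no segregation rule is violated.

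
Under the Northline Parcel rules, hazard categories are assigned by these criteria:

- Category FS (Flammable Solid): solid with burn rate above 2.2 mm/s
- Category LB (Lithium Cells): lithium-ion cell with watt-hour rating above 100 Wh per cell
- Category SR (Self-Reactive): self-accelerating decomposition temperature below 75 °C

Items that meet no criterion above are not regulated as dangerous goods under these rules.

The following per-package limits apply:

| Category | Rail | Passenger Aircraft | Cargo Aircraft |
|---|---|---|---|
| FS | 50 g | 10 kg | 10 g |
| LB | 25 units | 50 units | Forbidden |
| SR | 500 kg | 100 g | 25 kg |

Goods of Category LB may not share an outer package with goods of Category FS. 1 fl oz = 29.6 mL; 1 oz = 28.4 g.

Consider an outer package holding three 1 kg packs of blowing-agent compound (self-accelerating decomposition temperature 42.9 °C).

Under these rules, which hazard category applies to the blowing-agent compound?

The blowing-agent compound has self-accelerating decomposition temperature 42.9 °C, which is < 75 °C, so it is Category SR (Self-Reactive).

Category SR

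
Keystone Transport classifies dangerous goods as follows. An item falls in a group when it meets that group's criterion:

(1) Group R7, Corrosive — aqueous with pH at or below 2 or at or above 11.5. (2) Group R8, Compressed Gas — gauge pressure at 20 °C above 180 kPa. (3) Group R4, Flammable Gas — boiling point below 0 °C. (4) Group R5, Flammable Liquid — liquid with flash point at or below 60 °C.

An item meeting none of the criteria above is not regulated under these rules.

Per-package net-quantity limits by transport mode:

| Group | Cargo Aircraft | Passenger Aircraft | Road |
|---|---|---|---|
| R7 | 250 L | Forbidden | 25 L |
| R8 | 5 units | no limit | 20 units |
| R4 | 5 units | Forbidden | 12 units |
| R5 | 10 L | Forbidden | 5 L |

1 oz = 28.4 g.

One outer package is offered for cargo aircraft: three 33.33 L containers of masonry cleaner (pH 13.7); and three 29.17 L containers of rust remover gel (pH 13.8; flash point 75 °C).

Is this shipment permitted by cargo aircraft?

Yes

The masonry cleaner has pH 13.7, which is ≥ 11.5, so it is Group R7 (Corrosive).
The rust remover gel has pH 13.8, which is ≥ 11.5, so it is Group R7 (Corrosive).
Total Group R7: (three 33.33 L containers = 99.99 L) + (three 29.17 L containers = 87.51 L) = 187.5 L.
187.5 L is within the cargo aircraft limit of 250 L for Group R7.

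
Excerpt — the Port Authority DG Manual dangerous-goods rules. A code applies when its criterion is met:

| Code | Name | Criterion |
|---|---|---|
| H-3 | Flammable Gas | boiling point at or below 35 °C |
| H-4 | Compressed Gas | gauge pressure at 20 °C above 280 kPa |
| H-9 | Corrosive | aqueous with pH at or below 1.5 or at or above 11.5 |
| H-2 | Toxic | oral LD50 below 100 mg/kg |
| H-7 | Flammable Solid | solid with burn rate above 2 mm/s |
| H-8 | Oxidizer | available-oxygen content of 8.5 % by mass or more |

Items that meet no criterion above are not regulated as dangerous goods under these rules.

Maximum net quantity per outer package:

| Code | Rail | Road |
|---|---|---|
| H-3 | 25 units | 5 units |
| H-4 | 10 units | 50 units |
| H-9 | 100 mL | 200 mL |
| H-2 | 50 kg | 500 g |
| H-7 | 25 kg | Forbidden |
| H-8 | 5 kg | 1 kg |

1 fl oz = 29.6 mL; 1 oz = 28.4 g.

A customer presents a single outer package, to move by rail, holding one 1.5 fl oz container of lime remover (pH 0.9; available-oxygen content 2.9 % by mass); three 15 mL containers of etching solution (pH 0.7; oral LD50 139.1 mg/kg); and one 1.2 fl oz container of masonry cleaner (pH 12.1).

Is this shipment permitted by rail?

The lime remover has pH 0.9, which is ≤ 1.5, so it is Code H-9 (Corrosive).
pH 0.7 meets the Code H-9 criterion (Corrosive), so the etching solution is Code H-9.
Masonry cleaner: pH 12.1 ≥ 11.5 → Code H-9 (Corrosive).
Total Code H-9: (one 1.5 fl oz container = 44.4 mL) + (three 15 mL containers = 45 mL) + (one 1.2 fl oz container = 35.52 mL) = 124.92 mL.
124.92 mL exceeds the rail limit of 100 mL for Code H-9.

No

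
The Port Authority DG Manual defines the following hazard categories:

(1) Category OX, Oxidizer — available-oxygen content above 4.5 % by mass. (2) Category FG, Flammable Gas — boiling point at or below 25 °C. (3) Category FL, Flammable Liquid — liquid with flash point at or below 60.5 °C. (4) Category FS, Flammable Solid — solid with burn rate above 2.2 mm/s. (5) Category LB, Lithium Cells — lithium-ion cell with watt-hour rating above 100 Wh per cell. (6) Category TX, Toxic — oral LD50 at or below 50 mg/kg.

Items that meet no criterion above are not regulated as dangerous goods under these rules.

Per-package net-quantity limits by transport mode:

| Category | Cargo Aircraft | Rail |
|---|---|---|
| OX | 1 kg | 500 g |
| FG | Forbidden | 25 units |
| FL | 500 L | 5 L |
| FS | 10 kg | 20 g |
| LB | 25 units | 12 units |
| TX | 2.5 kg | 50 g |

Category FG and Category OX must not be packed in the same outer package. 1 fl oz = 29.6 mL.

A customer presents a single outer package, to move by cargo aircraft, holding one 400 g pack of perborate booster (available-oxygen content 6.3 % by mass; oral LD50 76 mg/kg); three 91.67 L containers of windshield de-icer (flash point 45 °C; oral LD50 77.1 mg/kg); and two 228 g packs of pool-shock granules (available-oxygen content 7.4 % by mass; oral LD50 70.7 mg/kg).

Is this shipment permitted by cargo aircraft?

With available-oxygen content 6.3 % by mass (> 4.5 % by mass), the perborate booster falls in Category OX.
Windshield de-icer: flash point 45 °C ≤ 60.5 °C → Category FL (Flammable Liquid).
Available-oxygen content 7.4 % by mass meets the Category OX criterion (Oxidizer), so the pool-shock granules are Category OX.
Category FL quantity: three 91.67 L containers = 275.01 L.
275.01 L is within the cargo aircraft limit of 500 L for Category FL.
Category OX net quantity: 400 g + (two 228 g packs = 456 g) = 856 g.
856 g is within the cargo aircraft limit of 1 kg for Category OX.
The segregation rule (Category FG with Category OX) does not apply to Category FL with Category OX.
Every hazard category is within its cargo aircraft limit and no segregation rule is violated.

Yes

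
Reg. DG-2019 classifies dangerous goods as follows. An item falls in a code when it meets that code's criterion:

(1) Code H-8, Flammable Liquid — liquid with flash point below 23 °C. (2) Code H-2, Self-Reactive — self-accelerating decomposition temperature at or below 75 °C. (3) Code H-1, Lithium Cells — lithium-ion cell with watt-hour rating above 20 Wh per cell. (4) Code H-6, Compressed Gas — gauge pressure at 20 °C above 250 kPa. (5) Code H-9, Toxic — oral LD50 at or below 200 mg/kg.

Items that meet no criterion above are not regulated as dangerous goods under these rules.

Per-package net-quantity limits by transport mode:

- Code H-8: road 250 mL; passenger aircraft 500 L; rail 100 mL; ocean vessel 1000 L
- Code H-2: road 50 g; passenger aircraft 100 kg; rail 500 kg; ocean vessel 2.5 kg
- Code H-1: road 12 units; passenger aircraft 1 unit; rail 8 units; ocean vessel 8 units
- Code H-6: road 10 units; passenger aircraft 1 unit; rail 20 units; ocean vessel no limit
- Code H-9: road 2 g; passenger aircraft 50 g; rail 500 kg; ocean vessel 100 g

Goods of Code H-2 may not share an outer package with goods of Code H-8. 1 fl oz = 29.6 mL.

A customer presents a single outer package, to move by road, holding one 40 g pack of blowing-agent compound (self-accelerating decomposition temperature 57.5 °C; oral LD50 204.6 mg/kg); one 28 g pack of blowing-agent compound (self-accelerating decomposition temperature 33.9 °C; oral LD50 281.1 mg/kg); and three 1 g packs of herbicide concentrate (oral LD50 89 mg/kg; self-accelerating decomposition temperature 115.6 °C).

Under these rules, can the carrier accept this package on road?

No

The blowing-agent compound has self-accelerating decomposition temperature 57.5 °C, which is ≤ 75 °C, so it is Code H-2 (Self-Reactive).
Self-accelerating decomposition temperature 33.9 °C meets the Code H-2 criterion (Self-Reactive), so the blowing-agent compound is Code H-2.
With oral LD50 89 mg/kg (≤ 200 mg/kg), the herbicide concentrate falls in Code H-9.
Code H-2 net quantity: 40 g + 28 g = 68 g.
68 g exceeds the road limit of 50 g for Code H-2.
Code H-9 quantity: three 1 g packs = 3 g.
3 g exceeds the road limit of 2 g for Code H-9.
The segregation rule (Code H-2 with Code H-8) does not apply to Code H-2 with Code H-9.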